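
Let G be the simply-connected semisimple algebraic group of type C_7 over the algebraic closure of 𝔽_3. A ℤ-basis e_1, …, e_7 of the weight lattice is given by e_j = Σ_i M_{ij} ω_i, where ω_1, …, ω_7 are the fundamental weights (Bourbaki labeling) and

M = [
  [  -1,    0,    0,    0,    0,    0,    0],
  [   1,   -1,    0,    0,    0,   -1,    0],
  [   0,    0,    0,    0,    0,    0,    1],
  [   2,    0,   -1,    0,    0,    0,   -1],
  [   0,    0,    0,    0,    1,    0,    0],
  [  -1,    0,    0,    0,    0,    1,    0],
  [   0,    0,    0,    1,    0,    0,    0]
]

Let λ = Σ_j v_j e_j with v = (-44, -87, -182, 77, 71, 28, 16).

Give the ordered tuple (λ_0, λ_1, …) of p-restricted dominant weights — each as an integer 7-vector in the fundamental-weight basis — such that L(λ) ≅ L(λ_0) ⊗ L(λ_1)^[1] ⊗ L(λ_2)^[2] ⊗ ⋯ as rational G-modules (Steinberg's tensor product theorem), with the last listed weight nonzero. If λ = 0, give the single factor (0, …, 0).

Compute c_i = Σ_j M_{ij} v_j with v = (-44, -87, -182, 77, 71, 28, 16):
  c_1 = -1*-44 + 0*-87 + 0*-182 + 0*77 + 0*71 + 0*28 + 0*16 = 44
  c_2 = 1*-44 + -1*-87 + 0*-182 + 0*77 + 0*71 + -1*28 + 0*16 = 15
  c_3 = 0*-44 + 0*-87 + 0*-182 + 0*77 + 0*71 + 0*28 + 1*16 = 16
  c_4 = 2*-44 + 0*-87 + -1*-182 + 0*77 + 0*71 + 0*28 + -1*16 = 78
  c_5 = 0*-44 + 0*-87 + 0*-182 + 0*77 + 1*71 + 0*28 + 0*16 = 71
  c_6 = -1*-44 + 0*-87 + 0*-182 + 0*77 + 0*71 + 1*28 + 0*16 = 72
  c_7 = 0*-44 + 0*-87 + 0*-182 + 1*77 + 0*71 + 0*28 + 0*16 = 77
Writing each c_i in base p = 3:
  c_1 = 44 = 2·3^0 + 2·3^1 + 1·3^2 + 1·3^3
  c_2 = 15 = 0·3^0 + 2·3^1 + 1·3^2
  c_3 = 16 = 1·3^0 + 2·3^1 + 1·3^2
  c_4 = 78 = 0·3^0 + 2·3^1 + 2·3^2 + 2·3^3
  c_5 = 71 = 2·3^0 + 2·3^1 + 1·3^2 + 2·3^3
  c_6 = 72 = 0·3^0 + 0·3^1 + 2·3^2 + 2·3^3
  c_7 = 77 = 2·3^0 + 1·3^1 + 2·3^2 + 2·3^3
λ_0 = (2, 0, 1, 0, 2, 0, 2)
λ_1 = (2, 2, 2, 2, 2, 0, 1)
λ_2 = (1, 1, 1, 2, 1, 2, 2)
λ_3 = (1, 0, 0, 2, 2, 2, 2)

((2, 0, 1, 0, 2, 0, 2), (2, 2, 2, 2, 2, 0, 1), (1, 1, 1, 2, 1, 2, 2), (1, 0, 0, 2, 2, 2, 2))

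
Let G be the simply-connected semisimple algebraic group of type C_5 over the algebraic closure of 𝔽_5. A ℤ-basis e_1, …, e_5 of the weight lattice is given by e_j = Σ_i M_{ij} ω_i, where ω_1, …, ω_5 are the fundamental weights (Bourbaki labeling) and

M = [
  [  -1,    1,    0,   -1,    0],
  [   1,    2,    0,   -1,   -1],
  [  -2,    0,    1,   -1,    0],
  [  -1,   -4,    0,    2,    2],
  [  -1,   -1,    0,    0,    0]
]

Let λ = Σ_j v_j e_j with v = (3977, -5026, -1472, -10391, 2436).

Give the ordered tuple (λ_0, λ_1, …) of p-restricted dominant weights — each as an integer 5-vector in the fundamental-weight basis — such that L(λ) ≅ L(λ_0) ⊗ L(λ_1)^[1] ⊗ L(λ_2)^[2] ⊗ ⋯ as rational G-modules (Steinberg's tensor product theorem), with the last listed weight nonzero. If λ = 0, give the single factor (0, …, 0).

ω-coordinates c = M·v, v = (3977, -5026, -1472, -10391, 2436):
  c_1 = -1*3977 + 1*-5026 + 0*-1472 + -1*-10391 + 0*2436 = 1388
  c_2 = 1*3977 + 2*-5026 + 0*-1472 + -1*-10391 + -1*2436 = 1880
  c_3 = -2*3977 + 0*-5026 + 1*-1472 + -1*-10391 + 0*2436 = 965
  c_4 = -1*3977 + -4*-5026 + 0*-1472 + 2*-10391 + 2*2436 = 217
  c_5 = -1*3977 + -1*-5026 + 0*-1472 + 0*-10391 + 0*2436 = 1049
Expand coordinatewise in base 5:
  c_1 = 1388 = 3·5^0 + 2·5^1 + 0·5^2 + 1·5^3 + 2·5^4
  c_2 = 1880 = 0·5^0 + 1·5^1 + 0·5^2 + 0·5^3 + 3·5^4
  c_3 = 965 = 0·5^0 + 3·5^1 + 3·5^2 + 2·5^3 + 1·5^4
  c_4 = 217 = 2·5^0 + 3·5^1 + 3·5^2 + 1·5^3
  c_5 = 1049 = 4·5^0 + 4·5^1 + 1·5^2 + 3·5^3 + 1·5^4
Factor λ_0 = (3, 0, 0, 2, 4)
Factor λ_1 = (2, 1, 3, 3, 4)
Factor λ_2 = (0, 0, 3, 3, 1)
Factor λ_3 = (1, 0, 2, 1, 3)
Factor λ_4 = (2, 3, 1, 0, 1)

((3, 0, 0, 2, 4), (2, 1, 3, 3, 4), (0, 0, 3, 3, 1), (1, 0, 2, 1, 3), (2, 3, 1, 0, 1))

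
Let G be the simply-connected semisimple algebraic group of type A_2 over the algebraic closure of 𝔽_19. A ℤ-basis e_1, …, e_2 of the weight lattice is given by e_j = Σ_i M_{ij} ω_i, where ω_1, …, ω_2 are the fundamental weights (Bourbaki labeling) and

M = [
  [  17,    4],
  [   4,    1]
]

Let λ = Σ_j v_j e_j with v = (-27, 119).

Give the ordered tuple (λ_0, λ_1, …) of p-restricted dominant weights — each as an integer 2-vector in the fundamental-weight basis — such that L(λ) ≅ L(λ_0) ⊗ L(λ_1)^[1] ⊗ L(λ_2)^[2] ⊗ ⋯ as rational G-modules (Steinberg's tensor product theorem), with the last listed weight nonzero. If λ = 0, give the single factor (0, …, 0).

Change of basis e → ω: c = M·v where v = (-27, 119):
  c_1 = (17)·(-27) + (4)·(119) = 17
  c_2 = (4)·(-27) + (1)·(119) = 11
Expand coordinatewise in base 19:
  c_1 = 17 = 17·19^0
  c_2 = 11 = 11·19^0
p-restricted factor λ_0 = (17, 11)

((17, 11),)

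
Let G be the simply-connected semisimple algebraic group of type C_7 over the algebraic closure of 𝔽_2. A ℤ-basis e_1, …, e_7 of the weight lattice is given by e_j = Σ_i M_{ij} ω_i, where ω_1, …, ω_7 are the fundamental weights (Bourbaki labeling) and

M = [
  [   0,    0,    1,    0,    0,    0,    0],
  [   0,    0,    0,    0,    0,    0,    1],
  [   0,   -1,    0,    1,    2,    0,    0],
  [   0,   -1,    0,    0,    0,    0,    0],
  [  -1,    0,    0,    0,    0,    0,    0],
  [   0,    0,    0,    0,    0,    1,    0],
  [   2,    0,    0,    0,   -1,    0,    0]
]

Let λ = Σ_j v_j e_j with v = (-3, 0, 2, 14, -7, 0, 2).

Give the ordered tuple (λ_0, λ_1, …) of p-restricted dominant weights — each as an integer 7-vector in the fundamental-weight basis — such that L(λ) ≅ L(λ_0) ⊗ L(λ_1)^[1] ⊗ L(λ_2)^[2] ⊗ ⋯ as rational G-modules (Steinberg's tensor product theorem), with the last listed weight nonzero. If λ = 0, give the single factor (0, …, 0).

In the fundamental-weight basis, λ has coordinates c = M·v (v = (-3, 0, 2, 14, -7, 0, 2)):
  c_1 = (0)·(-3) + (0)·(0) + (1)·(2) + (0)·(14) + (0)·(-7) + (0)·(0) + (0)·(2) = 2
  c_2 = (0)·(-3) + (0)·(0) + (0)·(2) + (0)·(14) + (0)·(-7) + (0)·(0) + (1)·(2) = 2
  c_3 = (0)·(-3) + (-1)·(0) + (0)·(2) + (1)·(14) + (2)·(-7) + (0)·(0) + (0)·(2) = 0
  c_4 = (0)·(-3) + (-1)·(0) + (0)·(2) + (0)·(14) + (0)·(-7) + (0)·(0) + (0)·(2) = 0
  c_5 = (-1)·(-3) + (0)·(0) + (0)·(2) + (0)·(14) + (0)·(-7) + (0)·(0) + (0)·(2) = 3
  c_6 = (0)·(-3) + (0)·(0) + (0)·(2) + (0)·(14) + (0)·(-7) + (1)·(0) + (0)·(2) = 0
  c_7 = (2)·(-3) + (0)·(0) + (0)·(2) + (0)·(14) + (-1)·(-7) + (0)·(0) + (0)·(2) = 1
Expand coordinatewise in base 2:
  c_1 = 2 = 0·2^0 + 1·2^1
  c_2 = 2 = 0·2^0 + 1·2^1
  c_3 = 0
  c_4 = 0
  c_5 = 3 = 1·2^0 + 1·2^1
  c_6 = 0
  c_7 = 1 = 1·2^0
λ_0 = (0, 0, 0, 0, 1, 0, 1)
λ_1 = (1, 1, 0, 0, 1, 0, 0)

((0, 0, 0, 0, 1, 0, 1), (1, 1, 0, 0, 1, 0, 0))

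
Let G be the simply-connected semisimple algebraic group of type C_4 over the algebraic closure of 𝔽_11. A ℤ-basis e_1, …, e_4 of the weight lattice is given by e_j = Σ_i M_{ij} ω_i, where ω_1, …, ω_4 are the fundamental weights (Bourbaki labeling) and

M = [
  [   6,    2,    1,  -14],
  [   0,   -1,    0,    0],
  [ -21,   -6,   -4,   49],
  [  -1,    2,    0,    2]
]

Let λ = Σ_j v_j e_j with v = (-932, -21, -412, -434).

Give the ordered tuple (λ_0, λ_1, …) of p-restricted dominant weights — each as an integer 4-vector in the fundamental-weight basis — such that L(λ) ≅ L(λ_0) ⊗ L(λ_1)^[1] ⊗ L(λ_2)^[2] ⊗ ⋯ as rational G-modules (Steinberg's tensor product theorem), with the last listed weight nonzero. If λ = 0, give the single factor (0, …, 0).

Change of basis e → ω: c = M·v where v = (-932, -21, -412, -434):
  c_1 = (6)·(-932) + (2)·(-21) + (1)·(-412) + (-14)·(-434) = 30
  c_2 = (0)·(-932) + (-1)·(-21) + (0)·(-412) + (0)·(-434) = 21
  c_3 = (-21)·(-932) + (-6)·(-21) + (-4)·(-412) + (49)·(-434) = 80
  c_4 = (-1)·(-932) + (2)·(-21) + (0)·(-412) + (2)·(-434) = 22
Writing each c_i in base p = 11:
  c_1 = 30 = 8·11^0 + 2·11^1
  c_2 = 21 = 10·11^0 + 1·11^1
  c_3 = 80 = 3·11^0 + 7·11^1
  c_4 = 22 = 0·11^0 + 2·11^1
p-restricted factor λ_0 = (8, 10, 3, 0)
p-restricted factor λ_1 = (2, 1, 7, 2)

((8, 10, 3, 0), (2, 1, 7, 2))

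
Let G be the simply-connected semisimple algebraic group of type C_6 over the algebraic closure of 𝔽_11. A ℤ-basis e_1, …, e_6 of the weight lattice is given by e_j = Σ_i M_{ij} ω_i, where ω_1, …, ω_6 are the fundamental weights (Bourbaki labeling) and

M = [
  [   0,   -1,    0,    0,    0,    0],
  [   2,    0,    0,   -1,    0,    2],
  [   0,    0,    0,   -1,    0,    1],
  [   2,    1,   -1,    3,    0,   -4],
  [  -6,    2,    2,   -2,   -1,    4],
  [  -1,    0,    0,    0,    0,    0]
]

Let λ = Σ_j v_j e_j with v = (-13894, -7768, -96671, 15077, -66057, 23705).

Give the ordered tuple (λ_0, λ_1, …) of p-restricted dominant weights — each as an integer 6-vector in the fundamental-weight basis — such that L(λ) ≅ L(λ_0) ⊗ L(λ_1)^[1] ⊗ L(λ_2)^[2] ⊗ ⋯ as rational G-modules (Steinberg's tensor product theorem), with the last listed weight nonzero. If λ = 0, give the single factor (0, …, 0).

((2, 2, 4, 9, 6, 1), (2, 6, 3, 2, 0, 9), (9, 4, 5, 7, 10, 4), (5, 3, 6, 8, 3, 10))

ω-coordinates c = M·v, v = (-13894, -7768, -96671, 15077, -66057, 23705):
  c_1 = (0)·(-13894) + (-1)·(-7768) + (0)·(-96671) + (0)·(15077) + (0)·(-66057) + (0)·(23705) = 7768
  c_2 = (2)·(-13894) + (0)·(-7768) + (0)·(-96671) + (-1)·(15077) + (0)·(-66057) + (2)·(23705) = 4545
  c_3 = (0)·(-13894) + (0)·(-7768) + (0)·(-96671) + (-1)·(15077) + (0)·(-66057) + (1)·(23705) = 8628
  c_4 = (2)·(-13894) + (1)·(-7768) + (-1)·(-96671) + (3)·(15077) + (0)·(-66057) + (-4)·(23705) = 11526
  c_5 = (-6)·(-13894) + (2)·(-7768) + (2)·(-96671) + (-2)·(15077) + (-1)·(-66057) + (4)·(23705) = 5209
  c_6 = (-1)·(-13894) + (0)·(-7768) + (0)·(-96671) + (0)·(15077) + (0)·(-66057) + (0)·(23705) = 13894
Base-11 expansion of each c_i:
  c_1 = 7768 = 2·11^0 + 2·11^1 + 9·11^2 + 5·11^3
  c_2 = 4545 = 2·11^0 + 6·11^1 + 4·11^2 + 3·11^3
  c_3 = 8628 = 4·11^0 + 3·11^1 + 5·11^2 + 6·11^3
  c_4 = 11526 = 9·11^0 + 2·11^1 + 7·11^2 + 8·11^3
  c_5 = 5209 = 6·11^0 + 0·11^1 + 10·11^2 + 3·11^3
  c_6 = 13894 = 1·11^0 + 9·11^1 + 4·11^2 + 10·11^3
Factor λ_0 = (2, 2, 4, 9, 6, 1)
Factor λ_1 = (2, 6, 3, 2, 0, 9)
Factor λ_2 = (9, 4, 5, 7, 10, 4)
Factor λ_3 = (5, 3, 6, 8, 3, 10)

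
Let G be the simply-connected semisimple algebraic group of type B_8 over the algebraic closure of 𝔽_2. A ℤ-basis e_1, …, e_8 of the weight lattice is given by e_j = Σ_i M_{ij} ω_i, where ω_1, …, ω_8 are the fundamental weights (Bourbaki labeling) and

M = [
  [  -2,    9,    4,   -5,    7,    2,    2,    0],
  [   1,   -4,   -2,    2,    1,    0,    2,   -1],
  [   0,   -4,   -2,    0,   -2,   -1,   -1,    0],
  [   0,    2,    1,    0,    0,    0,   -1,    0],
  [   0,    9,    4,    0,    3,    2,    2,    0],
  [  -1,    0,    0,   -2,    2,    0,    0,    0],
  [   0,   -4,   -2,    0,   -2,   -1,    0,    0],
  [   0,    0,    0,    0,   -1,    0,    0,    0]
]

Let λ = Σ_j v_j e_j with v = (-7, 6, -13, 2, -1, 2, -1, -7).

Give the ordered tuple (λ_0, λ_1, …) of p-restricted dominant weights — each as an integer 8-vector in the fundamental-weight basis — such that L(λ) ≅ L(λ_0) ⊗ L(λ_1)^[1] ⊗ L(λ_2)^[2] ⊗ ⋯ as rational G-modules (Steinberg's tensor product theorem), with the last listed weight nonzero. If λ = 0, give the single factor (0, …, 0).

Converting to the ω-basis (c_i = row i of M dotted with v = (-7, 6, -13, 2, -1, 2, -1, -7)):
  c_1 = (-2)·(-7) + 9·6 + (4)·(-13) + (-5)·(2) + (7)·(-1) + 2·2 + (2)·(-1) + (0)·(-7) = 1
  c_2 = (1)·(-7) + (-4)·(6) + (-2)·(-13) + 2·2 + (1)·(-1) + 0·2 + (2)·(-1) + (-1)·(-7) = 3
  c_3 = (0)·(-7) + (-4)·(6) + (-2)·(-13) + 0·2 + (-2)·(-1) + (-1)·(2) + (-1)·(-1) + (0)·(-7) = 3
  c_4 = (0)·(-7) + 2·6 + (1)·(-13) + 0·2 + (0)·(-1) + 0·2 + (-1)·(-1) + (0)·(-7) = 0
  c_5 = (0)·(-7) + 9·6 + (4)·(-13) + 0·2 + (3)·(-1) + 2·2 + (2)·(-1) + (0)·(-7) = 1
  c_6 = (-1)·(-7) + 0·6 + (0)·(-13) + (-2)·(2) + (2)·(-1) + 0·2 + (0)·(-1) + (0)·(-7) = 1
  c_7 = (0)·(-7) + (-4)·(6) + (-2)·(-13) + 0·2 + (-2)·(-1) + (-1)·(2) + (0)·(-1) + (0)·(-7) = 2
  c_8 = (0)·(-7) + 0·6 + (0)·(-13) + 0·2 + (-1)·(-1) + 0·2 + (0)·(-1) + (0)·(-7) = 1
Expand coordinatewise in base 2:
  c_1 = 1 = 1·2^0
  c_2 = 3 = 1·2^0 + 1·2^1
  c_3 = 3 = 1·2^0 + 1·2^1
  c_4 = 0
  c_5 = 1 = 1·2^0
  c_6 = 1 = 1·2^0
  c_7 = 2 = 0·2^0 + 1·2^1
  c_8 = 1 = 1·2^0
Factor λ_0 = (1, 1, 1, 0, 1, 1, 0, 1)
Factor λ_1 = (0, 1, 1, 0, 0, 0, 1, 0)

((1, 1, 1, 0, 1, 1, 0, 1), (0, 1, 1, 0, 0, 0, 1, 0))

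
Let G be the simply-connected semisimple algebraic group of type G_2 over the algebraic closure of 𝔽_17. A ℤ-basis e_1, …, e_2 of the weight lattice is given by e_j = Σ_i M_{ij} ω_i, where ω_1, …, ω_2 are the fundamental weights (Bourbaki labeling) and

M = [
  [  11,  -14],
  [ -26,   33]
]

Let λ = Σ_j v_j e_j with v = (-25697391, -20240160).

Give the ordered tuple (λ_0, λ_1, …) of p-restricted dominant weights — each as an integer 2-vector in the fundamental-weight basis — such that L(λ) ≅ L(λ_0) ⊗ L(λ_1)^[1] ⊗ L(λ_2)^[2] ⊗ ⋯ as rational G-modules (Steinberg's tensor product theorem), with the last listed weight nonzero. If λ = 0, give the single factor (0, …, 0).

((8, 13), (13, 14), (10, 1), (4, 8), (8, 2))

Change of basis e → ω: c = M·v where v = (-25697391, -20240160):
  c_1 = (11)·(-25697391) + (-14)·(-20240160) = 690939
  c_2 = (-26)·(-25697391) + (33)·(-20240160) = 206886
p = 17; digits c_i = Σ_j d_{ij}·17^j, 0 ≤ d_{ij} < 17:
  c_1 = 690939 = 8·17^0 + 13·17^1 + 10·17^2 + 4·17^3 + 8·17^4
  c_2 = 206886 = 13·17^0 + 14·17^1 + 1·17^2 + 8·17^3 + 2·17^4
λ_0 = (8, 13)
λ_1 = (13, 14)
λ_2 = (10, 1)
λ_3 = (4, 8)
λ_4 = (8, 2)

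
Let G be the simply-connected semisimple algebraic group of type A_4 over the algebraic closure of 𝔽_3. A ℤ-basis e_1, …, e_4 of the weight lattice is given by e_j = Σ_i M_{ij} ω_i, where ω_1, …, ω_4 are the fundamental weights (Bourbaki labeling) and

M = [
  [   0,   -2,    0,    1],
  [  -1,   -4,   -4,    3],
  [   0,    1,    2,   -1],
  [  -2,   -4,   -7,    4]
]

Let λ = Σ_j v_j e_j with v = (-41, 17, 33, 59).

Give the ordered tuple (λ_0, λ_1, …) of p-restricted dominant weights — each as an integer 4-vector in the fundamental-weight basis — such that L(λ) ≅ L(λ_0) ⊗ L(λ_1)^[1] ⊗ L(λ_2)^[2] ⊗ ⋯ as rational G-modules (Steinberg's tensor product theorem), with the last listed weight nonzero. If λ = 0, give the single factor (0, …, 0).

((1, 0, 0, 1), (2, 0, 2, 0), (2, 2, 2, 2))

Compute c_i = Σ_j M_{ij} v_j with v = (-41, 17, 33, 59):
  c_1 = (0)·(-41) + (-2)·(17) + 0·33 + 1·59 = 25
  c_2 = (-1)·(-41) + (-4)·(17) + (-4)·(33) + 3·59 = 18
  c_3 = (0)·(-41) + 1·17 + 2·33 + (-1)·(59) = 24
  c_4 = (-2)·(-41) + (-4)·(17) + (-7)·(33) + 4·59 = 19
Writing each c_i in base p = 3:
  c_1 = 25 = 1·3^0 + 2·3^1 + 2·3^2
  c_2 = 18 = 0·3^0 + 0·3^1 + 2·3^2
  c_3 = 24 = 0·3^0 + 2·3^1 + 2·3^2
  c_4 = 19 = 1·3^0 + 0·3^1 + 2·3^2
λ_0 = (1, 0, 0, 1)
λ_1 = (2, 0, 2, 0)
λ_2 = (2, 2, 2, 2)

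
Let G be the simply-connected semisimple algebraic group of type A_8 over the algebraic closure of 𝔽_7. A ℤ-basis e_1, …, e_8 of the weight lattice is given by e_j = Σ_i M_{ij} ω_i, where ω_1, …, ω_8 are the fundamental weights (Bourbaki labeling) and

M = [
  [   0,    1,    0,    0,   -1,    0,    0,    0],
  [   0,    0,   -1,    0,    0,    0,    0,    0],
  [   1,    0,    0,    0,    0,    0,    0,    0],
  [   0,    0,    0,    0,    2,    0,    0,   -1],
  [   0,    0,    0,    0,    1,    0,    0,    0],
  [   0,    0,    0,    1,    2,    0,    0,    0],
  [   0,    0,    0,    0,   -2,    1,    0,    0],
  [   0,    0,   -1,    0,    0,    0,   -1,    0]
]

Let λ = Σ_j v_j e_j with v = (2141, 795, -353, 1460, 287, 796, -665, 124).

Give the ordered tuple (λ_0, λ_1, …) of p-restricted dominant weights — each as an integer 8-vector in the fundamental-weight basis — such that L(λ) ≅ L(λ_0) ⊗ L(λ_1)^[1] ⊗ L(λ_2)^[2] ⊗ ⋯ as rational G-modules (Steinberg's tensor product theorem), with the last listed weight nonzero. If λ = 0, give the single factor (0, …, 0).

((4, 3, 6, 2, 0, 4, 5, 3), (2, 1, 4, 1, 6, 3, 3, 5), (3, 0, 1, 2, 5, 6, 4, 6), (1, 1, 6, 1, 0, 5, 0, 2))

In the fundamental-weight basis, λ has coordinates c = M·v (v = (2141, 795, -353, 1460, 287, 796, -665, 124)):
  c_1 = (0)·(2141) + (1)·(795) + (0)·(-353) + (0)·(1460) + (-1)·(287) + (0)·(796) + (0)·(-665) + (0)·(124) = 508
  c_2 = (0)·(2141) + (0)·(795) + (-1)·(-353) + (0)·(1460) + (0)·(287) + (0)·(796) + (0)·(-665) + (0)·(124) = 353
  c_3 = (1)·(2141) + (0)·(795) + (0)·(-353) + (0)·(1460) + (0)·(287) + (0)·(796) + (0)·(-665) + (0)·(124) = 2141
  c_4 = (0)·(2141) + (0)·(795) + (0)·(-353) + (0)·(1460) + (2)·(287) + (0)·(796) + (0)·(-665) + (-1)·(124) = 450
  c_5 = (0)·(2141) + (0)·(795) + (0)·(-353) + (0)·(1460) + (1)·(287) + (0)·(796) + (0)·(-665) + (0)·(124) = 287
  c_6 = (0)·(2141) + (0)·(795) + (0)·(-353) + (1)·(1460) + (2)·(287) + (0)·(796) + (0)·(-665) + (0)·(124) = 2034
  c_7 = (0)·(2141) + (0)·(795) + (0)·(-353) + (0)·(1460) + (-2)·(287) + (1)·(796) + (0)·(-665) + (0)·(124) = 222
  c_8 = (0)·(2141) + (0)·(795) + (-1)·(-353) + (0)·(1460) + (0)·(287) + (0)·(796) + (-1)·(-665) + (0)·(124) = 1018
Writing each c_i in base p = 7:
  c_1 = 508 = 4·7^0 + 2·7^1 + 3·7^2 + 1·7^3
  c_2 = 353 = 3·7^0 + 1·7^1 + 0·7^2 + 1·7^3
  c_3 = 2141 = 6·7^0 + 4·7^1 + 1·7^2 + 6·7^3
  c_4 = 450 = 2·7^0 + 1·7^1 + 2·7^2 + 1·7^3
  c_5 = 287 = 0·7^0 + 6·7^1 + 5·7^2
  c_6 = 2034 = 4·7^0 + 3·7^1 + 6·7^2 + 5·7^3
  c_7 = 222 = 5·7^0 + 3·7^1 + 4·7^2
  c_8 = 1018 = 3·7^0 + 5·7^1 + 6·7^2 + 2·7^3
p-restricted factor λ_0 = (4, 3, 6, 2, 0, 4, 5, 3)
p-restricted factor λ_1 = (2, 1, 4, 1, 6, 3, 3, 5)
p-restricted factor λ_2 = (3, 0, 1, 2, 5, 6, 4, 6)
p-restricted factor λ_3 = (1, 1, 6, 1, 0, 5, 0, 2)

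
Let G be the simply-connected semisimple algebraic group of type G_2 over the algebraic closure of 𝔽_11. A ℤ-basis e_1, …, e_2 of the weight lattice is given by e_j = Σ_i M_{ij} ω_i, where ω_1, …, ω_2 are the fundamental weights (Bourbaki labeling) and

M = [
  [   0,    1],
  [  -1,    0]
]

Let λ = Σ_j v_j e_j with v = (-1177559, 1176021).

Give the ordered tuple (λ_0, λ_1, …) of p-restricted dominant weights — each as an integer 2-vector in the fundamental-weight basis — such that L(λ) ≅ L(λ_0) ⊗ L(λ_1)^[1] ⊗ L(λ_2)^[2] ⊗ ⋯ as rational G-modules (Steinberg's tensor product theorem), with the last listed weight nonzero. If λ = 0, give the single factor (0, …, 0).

Converting to the ω-basis (c_i = row i of M dotted with v = (-1177559, 1176021)):
  c_1 = (0)·(-1177559) + 1·1176021 = 1176021
  c_2 = (-1)·(-1177559) + 0·1176021 = 1177559
Writing each c_i in base p = 11:
  c_1 = 1176021 = 0·11^0 + 2·11^1 + 6·11^2 + 3·11^3 + 3·11^4 + 7·11^5
  c_2 = 1177559 = 9·11^0 + 9·11^1 + 7·11^2 + 4·11^3 + 3·11^4 + 7·11^5
Factor λ_0 = (0, 9)
Factor λ_1 = (2, 9)
Factor λ_2 = (6, 7)
Factor λ_3 = (3, 4)
Factor λ_4 = (3, 3)
Factor λ_5 = (7, 7)

((0, 9), (2, 9), (6, 7), (3, 4), (3, 3), (7, 7))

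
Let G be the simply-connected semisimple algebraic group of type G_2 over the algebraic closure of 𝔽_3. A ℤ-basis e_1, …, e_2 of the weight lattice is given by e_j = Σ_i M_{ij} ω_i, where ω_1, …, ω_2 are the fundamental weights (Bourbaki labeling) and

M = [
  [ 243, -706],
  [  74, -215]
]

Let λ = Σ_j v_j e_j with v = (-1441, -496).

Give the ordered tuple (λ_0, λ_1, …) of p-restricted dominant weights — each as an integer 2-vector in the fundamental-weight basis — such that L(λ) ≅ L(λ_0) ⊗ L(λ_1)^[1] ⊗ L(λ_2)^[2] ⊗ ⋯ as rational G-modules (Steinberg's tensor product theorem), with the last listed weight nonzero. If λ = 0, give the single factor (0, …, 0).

ω-coordinates c = M·v, v = (-1441, -496):
  c_1 = (243)·(-1441) + (-706)·(-496) = 13
  c_2 = (74)·(-1441) + (-215)·(-496) = 6
p = 3; digits c_i = Σ_j d_{ij}·3^j, 0 ≤ d_{ij} < 3:
  c_1 = 13 = 1·3^0 + 1·3^1 + 1·3^2
  c_2 = 6 = 0·3^0 + 2·3^1
λ_0 = (1, 0)
λ_1 = (1, 2)
λ_2 = (1, 0)

((1, 0), (1, 2), (1, 0))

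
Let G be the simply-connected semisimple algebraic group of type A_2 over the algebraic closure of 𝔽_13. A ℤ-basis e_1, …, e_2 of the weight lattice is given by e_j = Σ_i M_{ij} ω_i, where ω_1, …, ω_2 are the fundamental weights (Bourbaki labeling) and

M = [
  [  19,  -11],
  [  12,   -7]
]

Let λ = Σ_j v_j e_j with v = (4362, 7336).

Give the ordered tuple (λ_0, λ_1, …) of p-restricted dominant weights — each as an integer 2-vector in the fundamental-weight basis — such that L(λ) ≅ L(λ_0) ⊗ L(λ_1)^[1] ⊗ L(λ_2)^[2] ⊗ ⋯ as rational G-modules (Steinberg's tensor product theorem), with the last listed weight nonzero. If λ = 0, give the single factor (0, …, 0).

((11, 4), (11, 11), (12, 5))

Compute c_i = Σ_j M_{ij} v_j with v = (4362, 7336):
  c_1 = 19*4362 + -11*7336 = 2182
  c_2 = 12*4362 + -7*7336 = 992
Base-13 expansion of each c_i:
  c_1 = 2182 = 11·13^0 + 11·13^1 + 12·13^2
  c_2 = 992 = 4·13^0 + 11·13^1 + 5·13^2
Factor λ_0 = (11, 4)
Factor λ_1 = (11, 11)
Factor λ_2 = (12, 5)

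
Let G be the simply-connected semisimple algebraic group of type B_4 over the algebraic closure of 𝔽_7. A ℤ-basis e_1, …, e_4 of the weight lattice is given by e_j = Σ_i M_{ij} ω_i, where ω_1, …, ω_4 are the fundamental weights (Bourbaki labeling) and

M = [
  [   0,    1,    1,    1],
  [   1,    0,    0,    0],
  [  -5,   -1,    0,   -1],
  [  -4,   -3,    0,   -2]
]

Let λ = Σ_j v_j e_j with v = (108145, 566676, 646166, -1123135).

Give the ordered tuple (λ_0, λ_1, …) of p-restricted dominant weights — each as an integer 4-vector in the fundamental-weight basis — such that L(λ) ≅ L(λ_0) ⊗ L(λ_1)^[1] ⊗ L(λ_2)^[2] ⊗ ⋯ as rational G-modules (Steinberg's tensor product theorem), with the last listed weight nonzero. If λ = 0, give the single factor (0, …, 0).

Compute c_i = Σ_j M_{ij} v_j with v = (108145, 566676, 646166, -1123135):
  c_1 = 0·108145 + 1·566676 + 1·646166 + (1)·(-1123135) = 89707
  c_2 = 1·108145 + 0·566676 + 0·646166 + (0)·(-1123135) = 108145
  c_3 = (-5)·(108145) + (-1)·(566676) + 0·646166 + (-1)·(-1123135) = 15734
  c_4 = (-4)·(108145) + (-3)·(566676) + 0·646166 + (-2)·(-1123135) = 113662
Base-7 expansion of each c_i:
  c_1 = 89707 = 2·7^0 + 5·7^1 + 3·7^2 + 2·7^3 + 2·7^4 + 5·7^5
  c_2 = 108145 = 2·7^0 + 0·7^1 + 2·7^2 + 0·7^3 + 3·7^4 + 6·7^5
  c_3 = 15734 = 5·7^0 + 0·7^1 + 6·7^2 + 3·7^3 + 6·7^4
  c_4 = 113662 = 3·7^0 + 4·7^1 + 2·7^2 + 2·7^3 + 5·7^4 + 6·7^5
Factor λ_0 = (2, 2, 5, 3)
Factor λ_1 = (5, 0, 0, 4)
Factor λ_2 = (3, 2, 6, 2)
Factor λ_3 = (2, 0, 3, 2)
Factor λ_4 = (2, 3, 6, 5)
Factor λ_5 = (5, 6, 0, 6)

((2, 2, 5, 3), (5, 0, 0, 4), (3, 2, 6, 2), (2, 0, 3, 2), (2, 3, 6, 5), (5, 6, 0, 6))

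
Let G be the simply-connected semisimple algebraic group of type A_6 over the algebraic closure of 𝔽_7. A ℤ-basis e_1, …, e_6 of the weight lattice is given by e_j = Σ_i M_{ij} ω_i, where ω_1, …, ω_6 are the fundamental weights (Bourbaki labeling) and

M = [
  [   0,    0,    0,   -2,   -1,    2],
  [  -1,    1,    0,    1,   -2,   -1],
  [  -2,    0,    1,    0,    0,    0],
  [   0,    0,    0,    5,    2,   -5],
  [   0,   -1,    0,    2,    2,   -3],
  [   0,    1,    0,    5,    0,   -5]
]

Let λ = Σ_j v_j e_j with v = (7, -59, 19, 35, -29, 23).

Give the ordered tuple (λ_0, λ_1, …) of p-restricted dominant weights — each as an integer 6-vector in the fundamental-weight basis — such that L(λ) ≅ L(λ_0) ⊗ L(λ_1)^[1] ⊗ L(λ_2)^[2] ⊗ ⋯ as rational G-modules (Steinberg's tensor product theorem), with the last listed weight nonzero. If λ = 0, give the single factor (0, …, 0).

((5, 4, 5, 2, 2, 1),)

Change of basis e → ω: c = M·v where v = (7, -59, 19, 35, -29, 23):
  c_1 = (0)·(7) + (0)·(-59) + (0)·(19) + (-2)·(35) + (-1)·(-29) + (2)·(23) = 5
  c_2 = (-1)·(7) + (1)·(-59) + (0)·(19) + (1)·(35) + (-2)·(-29) + (-1)·(23) = 4
  c_3 = (-2)·(7) + (0)·(-59) + (1)·(19) + (0)·(35) + (0)·(-29) + (0)·(23) = 5
  c_4 = (0)·(7) + (0)·(-59) + (0)·(19) + (5)·(35) + (2)·(-29) + (-5)·(23) = 2
  c_5 = (0)·(7) + (-1)·(-59) + (0)·(19) + (2)·(35) + (2)·(-29) + (-3)·(23) = 2
  c_6 = (0)·(7) + (1)·(-59) + (0)·(19) + (5)·(35) + (0)·(-29) + (-5)·(23) = 1
p = 7; digits c_i = Σ_j d_{ij}·7^j, 0 ≤ d_{ij} < 7:
  c_1 = 5 = 5·7^0
  c_2 = 4 = 4·7^0
  c_3 = 5 = 5·7^0
  c_4 = 2 = 2·7^0
  c_5 = 2 = 2·7^0
  c_6 = 1 = 1·7^0
λ_0 = (5, 4, 5, 2, 2, 1)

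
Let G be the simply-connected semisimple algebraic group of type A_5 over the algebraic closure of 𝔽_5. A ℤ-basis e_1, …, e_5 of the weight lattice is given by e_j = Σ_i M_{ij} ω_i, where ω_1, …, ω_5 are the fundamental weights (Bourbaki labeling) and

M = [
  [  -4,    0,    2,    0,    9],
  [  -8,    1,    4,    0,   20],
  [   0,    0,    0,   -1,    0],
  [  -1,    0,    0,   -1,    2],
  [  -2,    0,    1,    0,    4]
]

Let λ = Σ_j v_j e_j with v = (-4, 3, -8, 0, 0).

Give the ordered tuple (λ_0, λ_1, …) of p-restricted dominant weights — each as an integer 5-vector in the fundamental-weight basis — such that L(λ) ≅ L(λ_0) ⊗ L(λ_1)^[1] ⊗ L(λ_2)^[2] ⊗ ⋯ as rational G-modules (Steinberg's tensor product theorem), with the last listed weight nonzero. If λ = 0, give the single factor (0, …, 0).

((0, 3, 0, 4, 0),)

Compute c_i = Σ_j M_{ij} v_j with v = (-4, 3, -8, 0, 0):
  c_1 = -4*-4 + 0*3 + 2*-8 + 0*0 + 9*0 = 0
  c_2 = -8*-4 + 1*3 + 4*-8 + 0*0 + 20*0 = 3
  c_3 = 0*-4 + 0*3 + 0*-8 + -1*0 + 0*0 = 0
  c_4 = -1*-4 + 0*3 + 0*-8 + -1*0 + 2*0 = 4
  c_5 = -2*-4 + 0*3 + 1*-8 + 0*0 + 4*0 = 0
Writing each c_i in base p = 5:
  c_1 = 0
  c_2 = 3 = 3·5^0
  c_3 = 0
  c_4 = 4 = 4·5^0
  c_5 = 0
λ_0 = (0, 3, 0, 4, 0)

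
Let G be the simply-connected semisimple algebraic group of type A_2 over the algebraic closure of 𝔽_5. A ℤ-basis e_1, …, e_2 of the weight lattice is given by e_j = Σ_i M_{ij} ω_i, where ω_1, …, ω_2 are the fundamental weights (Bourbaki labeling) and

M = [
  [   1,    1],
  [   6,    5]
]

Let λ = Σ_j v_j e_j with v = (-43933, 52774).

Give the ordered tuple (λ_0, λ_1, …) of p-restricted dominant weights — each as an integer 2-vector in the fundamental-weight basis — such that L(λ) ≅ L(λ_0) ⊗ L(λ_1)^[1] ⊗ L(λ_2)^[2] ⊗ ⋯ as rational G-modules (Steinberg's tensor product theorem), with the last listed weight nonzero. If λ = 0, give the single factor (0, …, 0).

Change of basis e → ω: c = M·v where v = (-43933, 52774):
  c_1 = (1)·(-43933) + 1·52774 = 8841
  c_2 = (6)·(-43933) + 5·52774 = 272
p = 5; digits c_i = Σ_j d_{ij}·5^j, 0 ≤ d_{ij} < 5:
  c_1 = 8841 = 1·5^0 + 3·5^1 + 3·5^2 + 0·5^3 + 4·5^4 + 2·5^5
  c_2 = 272 = 2·5^0 + 4·5^1 + 0·5^2 + 2·5^3
Factor λ_0 = (1, 2)
Factor λ_1 = (3, 4)
Factor λ_2 = (3, 0)
Factor λ_3 = (0, 2)
Factor λ_4 = (4, 0)
Factor λ_5 = (2, 0)

((1, 2), (3, 4), (3, 0), (0, 2), (4, 0), (2, 0))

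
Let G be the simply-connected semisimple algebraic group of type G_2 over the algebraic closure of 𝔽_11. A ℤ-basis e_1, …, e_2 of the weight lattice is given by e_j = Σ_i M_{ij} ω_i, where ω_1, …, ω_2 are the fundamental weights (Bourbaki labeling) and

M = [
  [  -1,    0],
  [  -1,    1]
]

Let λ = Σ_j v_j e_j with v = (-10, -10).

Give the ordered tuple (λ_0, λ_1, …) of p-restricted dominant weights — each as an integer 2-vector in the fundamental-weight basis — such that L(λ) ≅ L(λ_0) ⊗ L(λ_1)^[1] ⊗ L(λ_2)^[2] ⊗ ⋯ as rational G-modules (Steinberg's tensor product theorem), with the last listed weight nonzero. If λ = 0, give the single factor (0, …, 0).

In the fundamental-weight basis, λ has coordinates c = M·v (v = (-10, -10)):
  c_1 = (-1)·(-10) + (0)·(-10) = 10
  c_2 = (-1)·(-10) + (1)·(-10) = 0
Writing each c_i in base p = 11:
  c_1 = 10 = 10·11^0
  c_2 = 0
Factor λ_0 = (10, 0)

((10, 0),)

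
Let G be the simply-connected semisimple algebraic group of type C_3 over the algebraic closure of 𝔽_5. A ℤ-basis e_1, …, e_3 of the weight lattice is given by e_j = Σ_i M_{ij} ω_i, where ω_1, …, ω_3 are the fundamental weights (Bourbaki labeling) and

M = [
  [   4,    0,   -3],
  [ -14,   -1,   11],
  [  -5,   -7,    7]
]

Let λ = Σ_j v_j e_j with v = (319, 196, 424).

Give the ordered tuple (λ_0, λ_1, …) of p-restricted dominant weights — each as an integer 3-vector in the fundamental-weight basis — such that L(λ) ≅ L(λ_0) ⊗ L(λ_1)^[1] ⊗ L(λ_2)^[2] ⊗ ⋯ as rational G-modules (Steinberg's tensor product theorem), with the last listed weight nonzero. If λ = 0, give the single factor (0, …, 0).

((4, 2, 1),)

In the fundamental-weight basis, λ has coordinates c = M·v (v = (319, 196, 424)):
  c_1 = 4·319 + 0·196 + (-3)·(424) = 4
  c_2 = (-14)·(319) + (-1)·(196) + 11·424 = 2
  c_3 = (-5)·(319) + (-7)·(196) + 7·424 = 1
Expand coordinatewise in base 5:
  c_1 = 4 = 4·5^0
  c_2 = 2 = 2·5^0
  c_3 = 1 = 1·5^0
Factor λ_0 = (4, 2, 1)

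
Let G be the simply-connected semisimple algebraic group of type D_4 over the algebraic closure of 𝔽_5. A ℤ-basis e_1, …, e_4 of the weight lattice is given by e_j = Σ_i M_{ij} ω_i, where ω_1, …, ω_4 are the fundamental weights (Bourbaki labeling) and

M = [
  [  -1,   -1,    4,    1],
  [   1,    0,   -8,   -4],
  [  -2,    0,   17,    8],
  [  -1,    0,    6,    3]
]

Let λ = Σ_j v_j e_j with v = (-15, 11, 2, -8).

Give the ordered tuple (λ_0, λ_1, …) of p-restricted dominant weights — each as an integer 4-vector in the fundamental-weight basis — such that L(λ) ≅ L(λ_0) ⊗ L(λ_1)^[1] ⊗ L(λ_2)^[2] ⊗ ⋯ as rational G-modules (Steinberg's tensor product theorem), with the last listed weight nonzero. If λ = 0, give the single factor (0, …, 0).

((4, 1, 0, 3),)

Change of basis e → ω: c = M·v where v = (-15, 11, 2, -8):
  c_1 = (-1)·(-15) + (-1)·(11) + 4·2 + (1)·(-8) = 4
  c_2 = (1)·(-15) + 0·11 + (-8)·(2) + (-4)·(-8) = 1
  c_3 = (-2)·(-15) + 0·11 + 17·2 + (8)·(-8) = 0
  c_4 = (-1)·(-15) + 0·11 + 6·2 + (3)·(-8) = 3
p = 5; digits c_i = Σ_j d_{ij}·5^j, 0 ≤ d_{ij} < 5:
  c_1 = 4 = 4·5^0
  c_2 = 1 = 1·5^0
  c_3 = 0
  c_4 = 3 = 3·5^0
p-restricted factor λ_0 = (4, 1, 0, 3)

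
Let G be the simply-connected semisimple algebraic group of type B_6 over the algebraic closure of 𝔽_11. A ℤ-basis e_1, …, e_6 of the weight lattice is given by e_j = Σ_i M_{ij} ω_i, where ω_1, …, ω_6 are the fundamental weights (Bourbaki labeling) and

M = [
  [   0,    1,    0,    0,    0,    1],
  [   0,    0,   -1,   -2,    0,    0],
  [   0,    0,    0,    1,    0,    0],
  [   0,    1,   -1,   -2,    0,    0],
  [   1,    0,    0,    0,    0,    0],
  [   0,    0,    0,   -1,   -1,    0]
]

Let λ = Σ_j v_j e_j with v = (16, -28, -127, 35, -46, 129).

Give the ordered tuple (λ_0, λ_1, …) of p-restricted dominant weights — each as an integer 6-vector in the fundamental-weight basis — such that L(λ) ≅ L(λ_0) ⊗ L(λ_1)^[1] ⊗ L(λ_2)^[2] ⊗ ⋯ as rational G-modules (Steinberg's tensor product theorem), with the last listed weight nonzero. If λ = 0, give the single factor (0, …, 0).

((2, 2, 2, 7, 5, 0), (9, 5, 3, 2, 1, 1))

ω-coordinates c = M·v, v = (16, -28, -127, 35, -46, 129):
  c_1 = (0)·(16) + (1)·(-28) + (0)·(-127) + (0)·(35) + (0)·(-46) + (1)·(129) = 101
  c_2 = (0)·(16) + (0)·(-28) + (-1)·(-127) + (-2)·(35) + (0)·(-46) + (0)·(129) = 57
  c_3 = (0)·(16) + (0)·(-28) + (0)·(-127) + (1)·(35) + (0)·(-46) + (0)·(129) = 35
  c_4 = (0)·(16) + (1)·(-28) + (-1)·(-127) + (-2)·(35) + (0)·(-46) + (0)·(129) = 29
  c_5 = (1)·(16) + (0)·(-28) + (0)·(-127) + (0)·(35) + (0)·(-46) + (0)·(129) = 16
  c_6 = (0)·(16) + (0)·(-28) + (0)·(-127) + (-1)·(35) + (-1)·(-46) + (0)·(129) = 11
Writing each c_i in base p = 11:
  c_1 = 101 = 2·11^0 + 9·11^1
  c_2 = 57 = 2·11^0 + 5·11^1
  c_3 = 35 = 2·11^0 + 3·11^1
  c_4 = 29 = 7·11^0 + 2·11^1
  c_5 = 16 = 5·11^0 + 1·11^1
  c_6 = 11 = 0·11^0 + 1·11^1
λ_0 = (2, 2, 2, 7, 5, 0)
λ_1 = (9, 5, 3, 2, 1, 1)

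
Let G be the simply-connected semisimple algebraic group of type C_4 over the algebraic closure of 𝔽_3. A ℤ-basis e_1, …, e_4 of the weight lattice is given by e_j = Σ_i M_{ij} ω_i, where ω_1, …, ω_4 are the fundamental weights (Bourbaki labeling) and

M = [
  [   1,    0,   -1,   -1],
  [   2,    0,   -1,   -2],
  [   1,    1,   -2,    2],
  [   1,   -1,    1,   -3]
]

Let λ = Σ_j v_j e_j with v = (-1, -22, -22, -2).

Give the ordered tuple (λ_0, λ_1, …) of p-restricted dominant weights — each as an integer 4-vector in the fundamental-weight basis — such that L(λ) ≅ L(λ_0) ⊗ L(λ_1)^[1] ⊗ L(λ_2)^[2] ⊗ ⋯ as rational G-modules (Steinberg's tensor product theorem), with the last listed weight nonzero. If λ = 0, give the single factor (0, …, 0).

((2, 0, 2, 2), (1, 2, 2, 1), (2, 2, 1, 0))

Compute c_i = Σ_j M_{ij} v_j with v = (-1, -22, -22, -2):
  c_1 = (1)·(-1) + (0)·(-22) + (-1)·(-22) + (-1)·(-2) = 23
  c_2 = (2)·(-1) + (0)·(-22) + (-1)·(-22) + (-2)·(-2) = 24
  c_3 = (1)·(-1) + (1)·(-22) + (-2)·(-22) + (2)·(-2) = 17
  c_4 = (1)·(-1) + (-1)·(-22) + (1)·(-22) + (-3)·(-2) = 5
Expand coordinatewise in base 3:
  c_1 = 23 = 2·3^0 + 1·3^1 + 2·3^2
  c_2 = 24 = 0·3^0 + 2·3^1 + 2·3^2
  c_3 = 17 = 2·3^0 + 2·3^1 + 1·3^2
  c_4 = 5 = 2·3^0 + 1·3^1
λ_0 = (2, 0, 2, 2)
λ_1 = (1, 2, 2, 1)
λ_2 = (2, 2, 1, 0)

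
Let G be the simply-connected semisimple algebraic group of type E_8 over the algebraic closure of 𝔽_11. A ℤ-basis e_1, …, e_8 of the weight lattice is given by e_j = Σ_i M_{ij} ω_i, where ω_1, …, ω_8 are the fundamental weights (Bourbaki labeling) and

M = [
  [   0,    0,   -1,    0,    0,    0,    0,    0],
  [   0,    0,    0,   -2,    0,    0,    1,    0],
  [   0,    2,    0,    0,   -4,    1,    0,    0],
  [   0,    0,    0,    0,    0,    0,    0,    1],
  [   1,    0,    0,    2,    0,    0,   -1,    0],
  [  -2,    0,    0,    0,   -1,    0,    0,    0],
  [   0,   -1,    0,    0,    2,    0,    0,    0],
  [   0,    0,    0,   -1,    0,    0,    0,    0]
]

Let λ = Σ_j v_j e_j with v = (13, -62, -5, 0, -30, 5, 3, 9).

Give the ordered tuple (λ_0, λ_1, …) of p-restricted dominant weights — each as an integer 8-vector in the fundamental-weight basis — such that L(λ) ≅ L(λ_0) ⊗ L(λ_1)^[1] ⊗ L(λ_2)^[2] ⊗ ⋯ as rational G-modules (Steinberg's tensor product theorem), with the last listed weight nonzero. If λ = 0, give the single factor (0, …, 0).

ω-coordinates c = M·v, v = (13, -62, -5, 0, -30, 5, 3, 9):
  c_1 = 0*13 + 0*-62 + -1*-5 + 0*0 + 0*-30 + 0*5 + 0*3 + 0*9 = 5
  c_2 = 0*13 + 0*-62 + 0*-5 + -2*0 + 0*-30 + 0*5 + 1*3 + 0*9 = 3
  c_3 = 0*13 + 2*-62 + 0*-5 + 0*0 + -4*-30 + 1*5 + 0*3 + 0*9 = 1
  c_4 = 0*13 + 0*-62 + 0*-5 + 0*0 + 0*-30 + 0*5 + 0*3 + 1*9 = 9
  c_5 = 1*13 + 0*-62 + 0*-5 + 2*0 + 0*-30 + 0*5 + -1*3 + 0*9 = 10
  c_6 = -2*13 + 0*-62 + 0*-5 + 0*0 + -1*-30 + 0*5 + 0*3 + 0*9 = 4
  c_7 = 0*13 + -1*-62 + 0*-5 + 0*0 + 2*-30 + 0*5 + 0*3 + 0*9 = 2
  c_8 = 0*13 + 0*-62 + 0*-5 + -1*0 + 0*-30 + 0*5 + 0*3 + 0*9 = 0
Writing each c_i in base p = 11:
  c_1 = 5 = 5·11^0
  c_2 = 3 = 3·11^0
  c_3 = 1 = 1·11^0
  c_4 = 9 = 9·11^0
  c_5 = 10 = 10·11^0
  c_6 = 4 = 4·11^0
  c_7 = 2 = 2·11^0
  c_8 = 0
p-restricted factor λ_0 = (5, 3, 1, 9, 10, 4, 2, 0)

((5, 3, 1, 9, 10, 4, 2, 0),)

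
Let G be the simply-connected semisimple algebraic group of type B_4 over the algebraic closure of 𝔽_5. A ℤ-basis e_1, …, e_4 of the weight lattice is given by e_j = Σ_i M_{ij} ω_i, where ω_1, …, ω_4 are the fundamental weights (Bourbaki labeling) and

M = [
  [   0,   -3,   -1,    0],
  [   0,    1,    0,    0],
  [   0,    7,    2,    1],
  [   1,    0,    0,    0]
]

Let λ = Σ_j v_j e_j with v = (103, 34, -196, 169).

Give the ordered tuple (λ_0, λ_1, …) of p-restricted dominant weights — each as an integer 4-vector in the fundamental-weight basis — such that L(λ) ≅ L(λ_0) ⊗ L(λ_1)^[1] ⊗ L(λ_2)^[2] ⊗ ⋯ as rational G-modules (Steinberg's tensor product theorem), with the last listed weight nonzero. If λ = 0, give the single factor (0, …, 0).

ω-coordinates c = M·v, v = (103, 34, -196, 169):
  c_1 = 0·103 + (-3)·(34) + (-1)·(-196) + 0·169 = 94
  c_2 = 0·103 + 1·34 + (0)·(-196) + 0·169 = 34
  c_3 = 0·103 + 7·34 + (2)·(-196) + 1·169 = 15
  c_4 = 1·103 + 0·34 + (0)·(-196) + 0·169 = 103
p = 5; digits c_i = Σ_j d_{ij}·5^j, 0 ≤ d_{ij} < 5:
  c_1 = 94 = 4·5^0 + 3·5^1 + 3·5^2
  c_2 = 34 = 4·5^0 + 1·5^1 + 1·5^2
  c_3 = 15 = 0·5^0 + 3·5^1
  c_4 = 103 = 3·5^0 + 0·5^1 + 4·5^2
Factor λ_0 = (4, 4, 0, 3)
Factor λ_1 = (3, 1, 3, 0)
Factor λ_2 = (3, 1, 0, 4)

((4, 4, 0, 3), (3, 1, 3, 0), (3, 1, 0, 4))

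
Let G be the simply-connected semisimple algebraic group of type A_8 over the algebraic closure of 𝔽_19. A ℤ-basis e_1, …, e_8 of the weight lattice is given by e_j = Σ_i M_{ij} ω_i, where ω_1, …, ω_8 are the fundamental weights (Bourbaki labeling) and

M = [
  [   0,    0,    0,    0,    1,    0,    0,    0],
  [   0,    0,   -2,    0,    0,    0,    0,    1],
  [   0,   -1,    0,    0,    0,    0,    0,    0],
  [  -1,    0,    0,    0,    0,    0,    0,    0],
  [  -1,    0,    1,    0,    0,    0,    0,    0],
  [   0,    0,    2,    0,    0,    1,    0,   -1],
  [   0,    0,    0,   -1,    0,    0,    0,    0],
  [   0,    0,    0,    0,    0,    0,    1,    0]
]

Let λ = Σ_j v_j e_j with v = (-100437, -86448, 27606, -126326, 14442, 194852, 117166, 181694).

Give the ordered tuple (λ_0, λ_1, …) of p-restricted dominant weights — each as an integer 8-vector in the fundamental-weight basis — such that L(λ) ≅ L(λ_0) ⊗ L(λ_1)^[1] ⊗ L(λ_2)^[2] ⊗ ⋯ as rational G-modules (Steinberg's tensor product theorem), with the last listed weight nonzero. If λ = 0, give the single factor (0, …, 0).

((2, 18, 17, 3, 2, 8, 14, 12), (0, 6, 8, 4, 13, 7, 17, 10), (2, 8, 11, 12, 12, 18, 7, 1), (2, 18, 12, 14, 18, 9, 18, 17))

Converting to the ω-basis (c_i = row i of M dotted with v = (-100437, -86448, 27606, -126326, 14442, 194852, 117166, 181694)):
  c_1 = (0)·(-100437) + (0)·(-86448) + 0·27606 + (0)·(-126326) + 1·14442 + 0·194852 + 0·117166 + 0·181694 = 14442
  c_2 = (0)·(-100437) + (0)·(-86448) + (-2)·(27606) + (0)·(-126326) + 0·14442 + 0·194852 + 0·117166 + 1·181694 = 126482
  c_3 = (0)·(-100437) + (-1)·(-86448) + 0·27606 + (0)·(-126326) + 0·14442 + 0·194852 + 0·117166 + 0·181694 = 86448
  c_4 = (-1)·(-100437) + (0)·(-86448) + 0·27606 + (0)·(-126326) + 0·14442 + 0·194852 + 0·117166 + 0·181694 = 100437
  c_5 = (-1)·(-100437) + (0)·(-86448) + 1·27606 + (0)·(-126326) + 0·14442 + 0·194852 + 0·117166 + 0·181694 = 128043
  c_6 = (0)·(-100437) + (0)·(-86448) + 2·27606 + (0)·(-126326) + 0·14442 + 1·194852 + 0·117166 + (-1)·(181694) = 68370
  c_7 = (0)·(-100437) + (0)·(-86448) + 0·27606 + (-1)·(-126326) + 0·14442 + 0·194852 + 0·117166 + 0·181694 = 126326
  c_8 = (0)·(-100437) + (0)·(-86448) + 0·27606 + (0)·(-126326) + 0·14442 + 0·194852 + 1·117166 + 0·181694 = 117166
p = 19; digits c_i = Σ_j d_{ij}·19^j, 0 ≤ d_{ij} < 19:
  c_1 = 14442 = 2·19^0 + 0·19^1 + 2·19^2 + 2·19^3
  c_2 = 126482 = 18·19^0 + 6·19^1 + 8·19^2 + 18·19^3
  c_3 = 86448 = 17·19^0 + 8·19^1 + 11·19^2 + 12·19^3
  c_4 = 100437 = 3·19^0 + 4·19^1 + 12·19^2 + 14·19^3
  c_5 = 128043 = 2·19^0 + 13·19^1 + 12·19^2 + 18·19^3
  c_6 = 68370 = 8·19^0 + 7·19^1 + 18·19^2 + 9·19^3
  c_7 = 126326 = 14·19^0 + 17·19^1 + 7·19^2 + 18·19^3
  c_8 = 117166 = 12·19^0 + 10·19^1 + 1·19^2 + 17·19^3
p-restricted factor λ_0 = (2, 18, 17, 3, 2, 8, 14, 12)
p-restricted factor λ_1 = (0, 6, 8, 4, 13, 7, 17, 10)
p-restricted factor λ_2 = (2, 8, 11, 12, 12, 18, 7, 1)
p-restricted factor λ_3 = (2, 18, 12, 14, 18, 9, 18, 17)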